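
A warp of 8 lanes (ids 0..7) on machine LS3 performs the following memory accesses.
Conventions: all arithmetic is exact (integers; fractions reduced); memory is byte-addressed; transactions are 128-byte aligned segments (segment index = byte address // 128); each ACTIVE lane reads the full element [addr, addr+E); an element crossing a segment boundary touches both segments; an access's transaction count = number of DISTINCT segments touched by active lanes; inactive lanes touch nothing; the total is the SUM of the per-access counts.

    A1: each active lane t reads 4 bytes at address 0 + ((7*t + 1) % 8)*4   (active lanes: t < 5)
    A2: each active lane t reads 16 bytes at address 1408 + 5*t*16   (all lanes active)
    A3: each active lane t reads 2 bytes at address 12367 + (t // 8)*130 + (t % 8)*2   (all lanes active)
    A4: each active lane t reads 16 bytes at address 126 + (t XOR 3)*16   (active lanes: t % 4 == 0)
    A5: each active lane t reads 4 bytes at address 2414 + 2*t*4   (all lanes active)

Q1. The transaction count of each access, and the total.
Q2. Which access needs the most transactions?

A1: 1 transaction
A2: 5 transactions
A3: 1 transaction
A4: 1 transaction
A5: 2 transactions

Answer: 1,5,1,1,2; total 10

Answer: A2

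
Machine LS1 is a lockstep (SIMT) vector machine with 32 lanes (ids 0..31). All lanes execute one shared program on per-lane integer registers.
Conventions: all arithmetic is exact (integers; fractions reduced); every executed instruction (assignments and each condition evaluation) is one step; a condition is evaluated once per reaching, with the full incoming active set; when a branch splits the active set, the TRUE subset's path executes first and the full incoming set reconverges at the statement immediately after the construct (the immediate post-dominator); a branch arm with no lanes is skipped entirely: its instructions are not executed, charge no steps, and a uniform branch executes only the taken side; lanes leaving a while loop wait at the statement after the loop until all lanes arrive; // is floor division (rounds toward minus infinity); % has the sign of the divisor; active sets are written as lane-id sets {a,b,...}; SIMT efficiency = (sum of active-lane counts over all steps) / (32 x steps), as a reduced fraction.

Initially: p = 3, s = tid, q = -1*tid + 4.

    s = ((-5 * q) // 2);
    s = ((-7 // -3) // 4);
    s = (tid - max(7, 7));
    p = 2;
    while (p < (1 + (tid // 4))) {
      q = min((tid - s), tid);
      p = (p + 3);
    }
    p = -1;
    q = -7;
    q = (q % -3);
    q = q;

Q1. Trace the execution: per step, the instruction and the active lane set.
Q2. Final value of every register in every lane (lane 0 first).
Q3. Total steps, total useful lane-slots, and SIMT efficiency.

step 0: s <- ((-5 * q) // 2)         {0,1,2,3,4,5,6,7,8,9,10,11,12,13,14,15,16,17,18,19,20,21,22,23,24,25,26,27,28,29,30,31}
step 1: s <- ((-7 // -3) // 4)       {0,1,2,3,4,5,6,7,8,9,10,11,12,13,14,15,16,17,18,19,20,21,22,23,24,25,26,27,28,29,30,31}
step 2: s <- (tid - max(7, 7))       {0,1,2,3,4,5,6,7,8,9,10,11,12,13,14,15,16,17,18,19,20,21,22,23,24,25,26,27,28,29,30,31}
step 3: p <- 2                       {0,1,2,3,4,5,6,7,8,9,10,11,12,13,14,15,16,17,18,19,20,21,22,23,24,25,26,27,28,29,30,31}
step 4: eval (p < (1 + (tid // 4)))  {0,1,2,3,4,5,6,7,8,9,10,11,12,13,14,15,16,17,18,19,20,21,22,23,24,25,26,27,28,29,30,31}
step 5: q <- min((tid - s), tid)     {8,9,10,11,12,13,14,15,16,17,18,19,20,21,22,23,24,25,26,27,28,29,30,31}
step 6: p <- (p + 3)                 {8,9,10,11,12,13,14,15,16,17,18,19,20,21,22,23,24,25,26,27,28,29,30,31}
step 7: eval (p < (1 + (tid // 4)))  {8,9,10,11,12,13,14,15,16,17,18,19,20,21,22,23,24,25,26,27,28,29,30,31}
step 8: q <- min((tid - s), tid)     {20,21,22,23,24,25,26,27,28,29,30,31}
step 9: p <- (p + 3)                 {20,21,22,23,24,25,26,27,28,29,30,31}
step 10: eval (p < (1 + (tid // 4)))  {20,21,22,23,24,25,26,27,28,29,30,31}
step 11: p <- -1                      {0,1,2,3,4,5,6,7,8,9,10,11,12,13,14,15,16,17,18,19,20,21,22,23,24,25,26,27,28,29,30,31}
step 12: q <- -7                      {0,1,2,3,4,5,6,7,8,9,10,11,12,13,14,15,16,17,18,19,20,21,22,23,24,25,26,27,28,29,30,31}
step 13: q <- (q % -3)                {0,1,2,3,4,5,6,7,8,9,10,11,12,13,14,15,16,17,18,19,20,21,22,23,24,25,26,27,28,29,30,31}
step 14: q <- q                       {0,1,2,3,4,5,6,7,8,9,10,11,12,13,14,15,16,17,18,19,20,21,22,23,24,25,26,27,28,29,30,31}

Answer: 15 steps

p: -1,-1,-1,-1,-1,-1,-1,-1,-1,-1,-1,-1,-1,-1,-1,-1,-1,-1,-1,-1,-1,-1,-1,-1,-1,-1,-1,-1,-1,-1,-1,-1
s: -7,-6,-5,-4,-3,-2,-1,0,1,2,3,4,5,6,7,8,9,10,11,12,13,14,15,16,17,18,19,20,21,22,23,24
q: -1,-1,-1,-1,-1,-1,-1,-1,-1,-1,-1,-1,-1,-1,-1,-1,-1,-1,-1,-1,-1,-1,-1,-1,-1,-1,-1,-1,-1,-1,-1,-1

steps = 15; useful = 396; efficiency = 396/480 = 33/40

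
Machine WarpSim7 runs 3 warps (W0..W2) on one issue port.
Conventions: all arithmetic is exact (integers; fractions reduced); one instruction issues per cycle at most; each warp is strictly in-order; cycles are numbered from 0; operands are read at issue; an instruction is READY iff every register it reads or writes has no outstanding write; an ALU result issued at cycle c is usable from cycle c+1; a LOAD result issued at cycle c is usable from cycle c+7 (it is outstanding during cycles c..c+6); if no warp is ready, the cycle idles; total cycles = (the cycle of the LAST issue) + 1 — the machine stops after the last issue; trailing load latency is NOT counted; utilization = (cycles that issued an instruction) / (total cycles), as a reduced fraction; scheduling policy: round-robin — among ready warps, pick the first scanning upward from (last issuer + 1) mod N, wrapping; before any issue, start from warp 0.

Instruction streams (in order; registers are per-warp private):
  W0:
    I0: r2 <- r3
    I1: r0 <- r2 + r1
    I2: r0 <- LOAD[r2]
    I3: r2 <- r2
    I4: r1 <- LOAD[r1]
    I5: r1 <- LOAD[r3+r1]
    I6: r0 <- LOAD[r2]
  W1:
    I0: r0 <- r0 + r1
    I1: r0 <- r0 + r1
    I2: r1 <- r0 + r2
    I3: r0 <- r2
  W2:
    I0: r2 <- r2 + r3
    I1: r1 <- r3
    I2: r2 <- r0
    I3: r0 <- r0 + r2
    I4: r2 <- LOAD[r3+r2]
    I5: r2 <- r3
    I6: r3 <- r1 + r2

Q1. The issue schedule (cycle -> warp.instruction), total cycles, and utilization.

cycle 0: W0.I0
cycle 1: W1.I0
cycle 2: W2.I0
cycle 3: W0.I1
cycle 4: W1.I1
cycle 5: W2.I1
cycle 6: W0.I2
cycle 7: W1.I2
cycle 8: W2.I2
cycle 9: W0.I3
cycle 10: W1.I3
cycle 11: W2.I3
cycle 12: W0.I4
cycle 13: W2.I4
cycle 14: idle
cycle 15: idle
cycle 16: idle
cycle 17: idle
cycle 18: idle
cycle 19: W0.I5
cycle 20: W2.I5
cycle 21: W0.I6
cycle 22: W2.I6

Answer: 23 cycles, utilization 18/23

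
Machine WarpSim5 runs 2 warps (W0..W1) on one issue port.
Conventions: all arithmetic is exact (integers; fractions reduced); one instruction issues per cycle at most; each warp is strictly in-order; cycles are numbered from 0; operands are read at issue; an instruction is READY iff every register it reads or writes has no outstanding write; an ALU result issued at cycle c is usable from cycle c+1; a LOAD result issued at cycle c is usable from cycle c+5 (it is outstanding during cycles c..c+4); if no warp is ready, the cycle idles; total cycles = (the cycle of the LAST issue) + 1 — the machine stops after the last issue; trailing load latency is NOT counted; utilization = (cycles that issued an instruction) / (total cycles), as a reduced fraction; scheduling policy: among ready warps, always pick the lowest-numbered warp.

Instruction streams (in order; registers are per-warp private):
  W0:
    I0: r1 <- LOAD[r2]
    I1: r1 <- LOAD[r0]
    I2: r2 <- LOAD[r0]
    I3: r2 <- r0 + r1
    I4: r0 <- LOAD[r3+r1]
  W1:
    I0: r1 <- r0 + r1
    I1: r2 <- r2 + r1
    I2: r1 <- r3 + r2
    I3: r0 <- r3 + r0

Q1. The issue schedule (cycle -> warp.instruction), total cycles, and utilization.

cycle 0: W0.I0
cycle 1: W1.I0
cycle 2: W1.I1
cycle 3: W1.I2
cycle 4: W1.I3
cycle 5: W0.I1
cycle 6: W0.I2
cycle 7: idle
cycle 8: idle
cycle 9: idle
cycle 10: idle
cycle 11: W0.I3
cycle 12: W0.I4

Answer: 13 cycles, utilization 9/13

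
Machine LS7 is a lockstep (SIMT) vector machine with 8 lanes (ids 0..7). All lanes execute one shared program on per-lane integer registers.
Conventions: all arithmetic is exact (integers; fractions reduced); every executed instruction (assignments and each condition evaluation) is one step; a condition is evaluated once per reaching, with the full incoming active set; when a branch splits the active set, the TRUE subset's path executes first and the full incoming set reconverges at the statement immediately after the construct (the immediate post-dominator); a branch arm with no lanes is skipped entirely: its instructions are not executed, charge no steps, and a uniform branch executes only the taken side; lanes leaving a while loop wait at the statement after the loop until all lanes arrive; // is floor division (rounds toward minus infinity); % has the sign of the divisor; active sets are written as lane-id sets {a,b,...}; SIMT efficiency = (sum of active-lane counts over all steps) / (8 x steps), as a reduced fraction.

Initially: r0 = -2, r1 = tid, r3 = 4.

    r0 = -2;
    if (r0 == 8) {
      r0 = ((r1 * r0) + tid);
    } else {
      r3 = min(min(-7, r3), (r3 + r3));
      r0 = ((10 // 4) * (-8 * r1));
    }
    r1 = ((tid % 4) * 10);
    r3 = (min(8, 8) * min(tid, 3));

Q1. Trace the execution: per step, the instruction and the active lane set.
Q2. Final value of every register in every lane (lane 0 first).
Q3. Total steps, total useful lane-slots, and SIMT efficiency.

step 0: r0 <- -2                     {0,1,2,3,4,5,6,7}
step 1: eval (r0 == 8)               {0,1,2,3,4,5,6,7}
step 2: r3 <- min(min(-7, r3), (r3 + r3)) {0,1,2,3,4,5,6,7}
step 3: r0 <- ((10 // 4) * (-8 * r1)) {0,1,2,3,4,5,6,7}
step 4: r1 <- ((tid % 4) * 10)       {0,1,2,3,4,5,6,7}
step 5: r3 <- (min(8, 8) * min(tid, 3)) {0,1,2,3,4,5,6,7}

Answer: 6 steps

r0: 0,-16,-32,-48,-64,-80,-96,-112
r1: 0,10,20,30,0,10,20,30
r3: 0,8,16,24,24,24,24,24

steps = 6; useful = 48; efficiency = 48/48 = 1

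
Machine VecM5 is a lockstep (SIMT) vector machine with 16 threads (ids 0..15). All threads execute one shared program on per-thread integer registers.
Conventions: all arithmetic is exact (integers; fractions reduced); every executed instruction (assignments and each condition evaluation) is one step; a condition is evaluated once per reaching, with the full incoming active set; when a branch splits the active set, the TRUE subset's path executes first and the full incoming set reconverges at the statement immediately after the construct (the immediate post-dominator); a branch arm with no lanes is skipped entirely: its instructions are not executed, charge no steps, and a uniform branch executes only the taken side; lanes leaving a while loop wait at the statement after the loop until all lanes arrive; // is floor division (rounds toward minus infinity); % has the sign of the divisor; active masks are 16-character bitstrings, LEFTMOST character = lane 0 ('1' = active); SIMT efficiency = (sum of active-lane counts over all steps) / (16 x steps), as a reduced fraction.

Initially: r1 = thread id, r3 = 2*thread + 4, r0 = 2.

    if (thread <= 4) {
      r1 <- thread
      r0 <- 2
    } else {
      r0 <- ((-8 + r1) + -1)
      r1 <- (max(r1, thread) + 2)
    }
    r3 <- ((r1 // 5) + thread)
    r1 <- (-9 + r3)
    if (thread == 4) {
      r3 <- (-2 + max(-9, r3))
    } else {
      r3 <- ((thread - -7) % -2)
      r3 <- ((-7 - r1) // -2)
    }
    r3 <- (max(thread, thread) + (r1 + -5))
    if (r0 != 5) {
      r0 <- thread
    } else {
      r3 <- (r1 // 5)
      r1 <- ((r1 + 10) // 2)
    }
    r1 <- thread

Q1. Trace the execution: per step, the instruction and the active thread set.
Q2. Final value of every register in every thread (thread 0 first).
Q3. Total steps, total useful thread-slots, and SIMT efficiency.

step 0: eval (thread <= 4)           1111111111111111
step 1: r1 <- thread                 1111100000000000
step 2: r0 <- 2                      1111100000000000
step 3: r0 <- ((-8 + r1) + -1)       0000011111111111
step 4: r1 <- (max(r1, thread) + 2)  0000011111111111
step 5: r3 <- ((r1 // 5) + thread)   1111111111111111
step 6: r1 <- (-9 + r3)              1111111111111111
step 7: eval (thread == 4)           1111111111111111
step 8: r3 <- (-2 + max(-9, r3))     0000100000000000
step 9: r3 <- ((thread - -7) % -2)   1111011111111111
step 10: r3 <- ((-7 - r1) // -2)      1111011111111111
step 11: r3 <- (max(thread, thread) + (r1 + -5)) 1111111111111111
step 12: eval (r0 != 5)               1111111111111111
step 13: r0 <- thread                 1111111111111101
step 14: r3 <- (r1 // 5)              0000000000000010
step 15: r1 <- ((r1 + 10) // 2)       0000000000000010
step 16: r1 <- thread                 1111111111111111

Answer: 17 steps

r1: 0,1,2,3,4,5,6,7,8,9,10,11,12,13,14,15
r3: -14,-12,-10,-8,-6,-3,-1,1,4,6,8,10,12,15,1,19
r0: 0,1,2,3,4,5,6,7,8,9,10,11,12,13,5,15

steps = 17; useful = 192; efficiency = 192/272 = 12/17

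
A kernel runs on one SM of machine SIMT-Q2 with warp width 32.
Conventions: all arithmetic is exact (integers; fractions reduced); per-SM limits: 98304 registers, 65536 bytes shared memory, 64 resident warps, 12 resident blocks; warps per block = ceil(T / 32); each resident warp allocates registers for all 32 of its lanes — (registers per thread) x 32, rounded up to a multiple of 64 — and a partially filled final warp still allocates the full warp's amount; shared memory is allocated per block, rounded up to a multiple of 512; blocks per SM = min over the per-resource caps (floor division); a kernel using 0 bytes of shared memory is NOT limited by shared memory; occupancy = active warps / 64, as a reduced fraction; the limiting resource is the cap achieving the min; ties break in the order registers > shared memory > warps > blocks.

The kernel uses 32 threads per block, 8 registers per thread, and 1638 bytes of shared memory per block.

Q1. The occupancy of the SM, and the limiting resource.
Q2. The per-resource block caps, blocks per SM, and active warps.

Answer: occupancy 3/16, limited by blocks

registers: 384 blocks
shared memory: 32 blocks
warps: 64 blocks
blocks: 12 blocks

Answer: 12 blocks, 12 active warps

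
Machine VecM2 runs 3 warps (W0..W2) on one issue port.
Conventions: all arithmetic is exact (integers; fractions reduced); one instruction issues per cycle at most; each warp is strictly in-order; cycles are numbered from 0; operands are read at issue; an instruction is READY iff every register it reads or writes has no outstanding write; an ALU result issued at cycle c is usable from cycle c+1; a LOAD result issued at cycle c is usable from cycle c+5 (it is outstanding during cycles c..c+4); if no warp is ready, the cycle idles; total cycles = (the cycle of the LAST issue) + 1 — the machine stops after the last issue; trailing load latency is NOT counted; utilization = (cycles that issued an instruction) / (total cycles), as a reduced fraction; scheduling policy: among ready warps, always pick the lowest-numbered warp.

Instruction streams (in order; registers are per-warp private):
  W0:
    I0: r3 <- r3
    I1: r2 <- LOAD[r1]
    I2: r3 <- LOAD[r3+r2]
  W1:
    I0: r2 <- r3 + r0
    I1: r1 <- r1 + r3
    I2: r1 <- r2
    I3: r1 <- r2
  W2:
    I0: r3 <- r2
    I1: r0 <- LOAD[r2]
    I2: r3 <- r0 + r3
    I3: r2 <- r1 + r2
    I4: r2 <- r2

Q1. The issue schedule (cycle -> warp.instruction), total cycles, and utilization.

cycle 0: W0.I0
cycle 1: W0.I1
cycle 2: W1.I0
cycle 3: W1.I1
cycle 4: W1.I2
cycle 5: W1.I3
cycle 6: W0.I2
cycle 7: W2.I0
cycle 8: W2.I1
cycle 9: idle
cycle 10: idle
cycle 11: idle
cycle 12: idle
cycle 13: W2.I2
cycle 14: W2.I3
cycle 15: W2.I4

Answer: 16 cycles, utilization 3/4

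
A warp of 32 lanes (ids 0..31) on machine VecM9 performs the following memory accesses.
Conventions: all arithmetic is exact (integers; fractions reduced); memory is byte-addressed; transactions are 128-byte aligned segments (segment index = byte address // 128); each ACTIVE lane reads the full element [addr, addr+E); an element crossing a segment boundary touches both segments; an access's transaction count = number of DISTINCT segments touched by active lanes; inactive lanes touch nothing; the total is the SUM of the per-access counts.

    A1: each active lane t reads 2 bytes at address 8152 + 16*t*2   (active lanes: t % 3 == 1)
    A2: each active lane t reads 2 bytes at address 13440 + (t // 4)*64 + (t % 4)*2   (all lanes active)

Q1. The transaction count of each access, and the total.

A1: 9 transactions
A2: 4 transactions

Answer: 9,4; total 13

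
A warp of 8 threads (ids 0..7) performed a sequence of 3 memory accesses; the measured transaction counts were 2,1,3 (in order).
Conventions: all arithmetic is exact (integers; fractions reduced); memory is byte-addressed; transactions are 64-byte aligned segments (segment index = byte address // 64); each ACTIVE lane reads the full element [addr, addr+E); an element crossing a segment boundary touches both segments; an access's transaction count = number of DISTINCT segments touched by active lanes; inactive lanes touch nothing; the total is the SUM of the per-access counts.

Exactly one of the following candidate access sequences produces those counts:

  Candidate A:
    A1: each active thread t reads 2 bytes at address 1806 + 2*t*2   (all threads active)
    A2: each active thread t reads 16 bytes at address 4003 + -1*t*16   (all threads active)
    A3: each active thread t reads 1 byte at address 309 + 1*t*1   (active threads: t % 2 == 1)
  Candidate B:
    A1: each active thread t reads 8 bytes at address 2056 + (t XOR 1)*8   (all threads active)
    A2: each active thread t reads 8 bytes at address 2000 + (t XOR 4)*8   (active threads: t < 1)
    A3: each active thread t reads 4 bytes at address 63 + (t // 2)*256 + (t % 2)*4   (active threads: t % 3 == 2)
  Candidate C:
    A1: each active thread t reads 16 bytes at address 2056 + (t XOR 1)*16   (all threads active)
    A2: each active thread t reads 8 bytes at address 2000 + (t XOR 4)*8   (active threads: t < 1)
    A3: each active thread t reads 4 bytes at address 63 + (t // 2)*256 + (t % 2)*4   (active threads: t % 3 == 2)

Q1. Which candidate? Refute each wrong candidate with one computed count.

A: A1 gives 1 transaction, not 2
C: A1 gives 3 transactions, not 2
B: all counts match (2,1,3)

Answer: B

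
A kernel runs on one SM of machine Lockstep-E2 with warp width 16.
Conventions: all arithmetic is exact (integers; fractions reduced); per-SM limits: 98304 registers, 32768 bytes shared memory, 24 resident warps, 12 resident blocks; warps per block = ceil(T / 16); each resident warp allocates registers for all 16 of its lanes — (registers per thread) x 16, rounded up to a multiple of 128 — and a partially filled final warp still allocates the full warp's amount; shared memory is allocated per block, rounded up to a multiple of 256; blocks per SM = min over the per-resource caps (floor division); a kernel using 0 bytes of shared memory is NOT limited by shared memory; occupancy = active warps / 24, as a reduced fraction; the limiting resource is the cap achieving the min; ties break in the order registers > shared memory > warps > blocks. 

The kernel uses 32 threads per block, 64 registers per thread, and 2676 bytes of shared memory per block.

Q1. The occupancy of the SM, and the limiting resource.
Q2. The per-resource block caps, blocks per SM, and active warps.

Answer: occupancy 11/12, limited by shared memory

registers: 48 blocks
shared memory: 11 blocks
warps: 12 blocks
blocks: 12 blocks

Answer: 11 blocks, 22 active warps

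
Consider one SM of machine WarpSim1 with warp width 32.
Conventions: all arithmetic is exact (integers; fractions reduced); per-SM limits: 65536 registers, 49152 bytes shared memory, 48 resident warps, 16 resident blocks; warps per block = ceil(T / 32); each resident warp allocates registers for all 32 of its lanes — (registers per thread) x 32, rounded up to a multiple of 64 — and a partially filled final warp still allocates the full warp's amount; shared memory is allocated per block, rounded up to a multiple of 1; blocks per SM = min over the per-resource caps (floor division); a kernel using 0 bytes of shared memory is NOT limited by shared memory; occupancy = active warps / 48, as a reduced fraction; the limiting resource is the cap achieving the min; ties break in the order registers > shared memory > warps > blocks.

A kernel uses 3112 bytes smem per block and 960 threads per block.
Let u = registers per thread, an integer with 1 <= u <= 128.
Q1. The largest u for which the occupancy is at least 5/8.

Answer: u = 68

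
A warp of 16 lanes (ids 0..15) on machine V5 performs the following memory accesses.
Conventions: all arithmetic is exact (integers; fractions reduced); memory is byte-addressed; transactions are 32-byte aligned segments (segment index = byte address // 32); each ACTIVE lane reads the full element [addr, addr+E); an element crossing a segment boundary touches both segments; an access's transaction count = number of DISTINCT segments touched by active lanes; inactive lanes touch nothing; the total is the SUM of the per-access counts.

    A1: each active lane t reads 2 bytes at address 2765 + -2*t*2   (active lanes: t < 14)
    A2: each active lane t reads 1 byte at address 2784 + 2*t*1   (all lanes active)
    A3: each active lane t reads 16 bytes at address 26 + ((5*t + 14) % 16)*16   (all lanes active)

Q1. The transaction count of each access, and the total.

A1: 3 transactions
A2: 1 transaction
A3: 9 transactions

Answer: 3,1,9; total 13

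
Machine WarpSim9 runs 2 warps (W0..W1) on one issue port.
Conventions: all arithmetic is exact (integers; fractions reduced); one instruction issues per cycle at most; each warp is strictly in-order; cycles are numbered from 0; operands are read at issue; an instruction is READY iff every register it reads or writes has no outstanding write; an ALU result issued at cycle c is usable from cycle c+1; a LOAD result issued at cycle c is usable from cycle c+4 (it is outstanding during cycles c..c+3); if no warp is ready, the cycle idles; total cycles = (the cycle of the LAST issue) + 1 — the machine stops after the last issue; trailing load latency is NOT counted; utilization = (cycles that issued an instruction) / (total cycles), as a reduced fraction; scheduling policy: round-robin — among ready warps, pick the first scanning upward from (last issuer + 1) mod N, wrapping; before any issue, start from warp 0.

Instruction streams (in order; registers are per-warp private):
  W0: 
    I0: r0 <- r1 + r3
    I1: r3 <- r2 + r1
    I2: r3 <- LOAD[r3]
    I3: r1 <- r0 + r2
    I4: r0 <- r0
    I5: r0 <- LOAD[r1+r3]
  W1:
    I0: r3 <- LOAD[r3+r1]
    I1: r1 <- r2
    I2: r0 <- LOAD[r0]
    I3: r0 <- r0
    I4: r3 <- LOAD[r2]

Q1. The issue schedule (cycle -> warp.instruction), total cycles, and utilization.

cycle 0: W0.I0
cycle 1: W1.I0
cycle 2: W0.I1
cycle 3: W1.I1
cycle 4: W0.I2
cycle 5: W1.I2
cycle 6: W0.I3
cycle 7: W0.I4
cycle 8: W0.I5
cycle 9: W1.I3
cycle 10: W1.I4

Answer: 11 cycles, utilization 1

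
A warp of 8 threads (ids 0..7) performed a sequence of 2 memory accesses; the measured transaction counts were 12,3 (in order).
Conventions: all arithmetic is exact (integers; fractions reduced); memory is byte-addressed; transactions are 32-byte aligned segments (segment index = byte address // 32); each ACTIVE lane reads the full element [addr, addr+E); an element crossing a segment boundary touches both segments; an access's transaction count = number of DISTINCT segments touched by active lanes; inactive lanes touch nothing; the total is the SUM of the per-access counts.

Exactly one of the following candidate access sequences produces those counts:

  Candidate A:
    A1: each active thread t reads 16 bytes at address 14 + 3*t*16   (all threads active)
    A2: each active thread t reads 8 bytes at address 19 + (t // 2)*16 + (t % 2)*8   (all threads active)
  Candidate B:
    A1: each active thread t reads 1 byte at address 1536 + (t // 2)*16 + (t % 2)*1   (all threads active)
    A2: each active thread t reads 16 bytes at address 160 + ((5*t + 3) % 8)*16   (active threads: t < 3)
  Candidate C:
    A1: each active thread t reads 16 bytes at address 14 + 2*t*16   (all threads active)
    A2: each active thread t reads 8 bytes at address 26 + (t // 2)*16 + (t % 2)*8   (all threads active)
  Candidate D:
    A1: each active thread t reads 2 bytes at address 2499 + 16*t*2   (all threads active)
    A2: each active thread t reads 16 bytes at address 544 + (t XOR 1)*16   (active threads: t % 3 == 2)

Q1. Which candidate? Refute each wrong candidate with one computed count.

B: A1 gives 2 transactions, not 12
C: A1 gives 8 transactions, not 12
D: A1 gives 8 transactions, not 12
A: all counts match (12,3)

Answer: A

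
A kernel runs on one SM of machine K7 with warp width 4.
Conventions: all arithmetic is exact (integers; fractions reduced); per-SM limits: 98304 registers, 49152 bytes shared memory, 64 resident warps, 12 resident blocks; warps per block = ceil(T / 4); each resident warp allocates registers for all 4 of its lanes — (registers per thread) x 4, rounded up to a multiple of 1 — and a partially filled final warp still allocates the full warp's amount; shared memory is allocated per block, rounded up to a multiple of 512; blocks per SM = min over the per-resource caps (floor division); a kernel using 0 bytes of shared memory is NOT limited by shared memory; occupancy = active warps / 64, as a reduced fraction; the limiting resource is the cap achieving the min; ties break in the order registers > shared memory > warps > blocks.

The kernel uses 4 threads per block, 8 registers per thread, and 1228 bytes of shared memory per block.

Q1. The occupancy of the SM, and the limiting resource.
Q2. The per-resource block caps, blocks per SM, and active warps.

Answer: occupancy 3/16, limited by blocks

registers: 3072 blocks
shared memory: 32 blocks
warps: 64 blocks
blocks: 12 blocks

Answer: 12 blocks, 12 active warps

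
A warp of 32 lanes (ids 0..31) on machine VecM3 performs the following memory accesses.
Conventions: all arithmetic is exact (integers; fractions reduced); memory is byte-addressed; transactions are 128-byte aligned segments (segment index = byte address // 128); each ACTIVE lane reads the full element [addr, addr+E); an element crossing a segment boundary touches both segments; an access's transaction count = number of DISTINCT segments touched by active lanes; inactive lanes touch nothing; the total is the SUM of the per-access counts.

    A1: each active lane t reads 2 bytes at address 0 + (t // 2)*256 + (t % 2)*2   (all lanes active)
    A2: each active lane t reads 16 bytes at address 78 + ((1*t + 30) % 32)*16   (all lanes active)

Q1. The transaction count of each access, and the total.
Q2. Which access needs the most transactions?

A1: 16 transactions
A2: 5 transactions

Answer: 16,5; total 21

Answer: A1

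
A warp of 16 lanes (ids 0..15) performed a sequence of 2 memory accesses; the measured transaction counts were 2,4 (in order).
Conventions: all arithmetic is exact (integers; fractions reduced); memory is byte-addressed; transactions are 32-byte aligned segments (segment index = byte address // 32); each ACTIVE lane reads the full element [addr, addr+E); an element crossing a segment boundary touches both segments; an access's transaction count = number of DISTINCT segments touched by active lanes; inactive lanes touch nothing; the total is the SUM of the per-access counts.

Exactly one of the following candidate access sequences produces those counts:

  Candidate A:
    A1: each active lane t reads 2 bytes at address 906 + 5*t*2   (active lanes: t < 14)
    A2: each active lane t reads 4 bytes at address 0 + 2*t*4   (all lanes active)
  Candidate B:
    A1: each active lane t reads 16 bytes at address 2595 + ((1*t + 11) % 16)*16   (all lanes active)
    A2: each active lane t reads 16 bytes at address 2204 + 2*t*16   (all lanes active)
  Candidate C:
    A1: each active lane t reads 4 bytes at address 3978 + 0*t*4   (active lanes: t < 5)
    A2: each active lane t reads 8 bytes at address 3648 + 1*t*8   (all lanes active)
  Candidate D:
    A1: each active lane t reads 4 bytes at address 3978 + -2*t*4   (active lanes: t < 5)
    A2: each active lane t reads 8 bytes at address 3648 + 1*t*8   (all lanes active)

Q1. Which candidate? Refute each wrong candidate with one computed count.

A: A1 gives 5 transactions, not 2
B: A1 gives 9 transactions, not 2
C: A1 gives 1 transaction, not 2
D: all counts match (2,4)

Answer: D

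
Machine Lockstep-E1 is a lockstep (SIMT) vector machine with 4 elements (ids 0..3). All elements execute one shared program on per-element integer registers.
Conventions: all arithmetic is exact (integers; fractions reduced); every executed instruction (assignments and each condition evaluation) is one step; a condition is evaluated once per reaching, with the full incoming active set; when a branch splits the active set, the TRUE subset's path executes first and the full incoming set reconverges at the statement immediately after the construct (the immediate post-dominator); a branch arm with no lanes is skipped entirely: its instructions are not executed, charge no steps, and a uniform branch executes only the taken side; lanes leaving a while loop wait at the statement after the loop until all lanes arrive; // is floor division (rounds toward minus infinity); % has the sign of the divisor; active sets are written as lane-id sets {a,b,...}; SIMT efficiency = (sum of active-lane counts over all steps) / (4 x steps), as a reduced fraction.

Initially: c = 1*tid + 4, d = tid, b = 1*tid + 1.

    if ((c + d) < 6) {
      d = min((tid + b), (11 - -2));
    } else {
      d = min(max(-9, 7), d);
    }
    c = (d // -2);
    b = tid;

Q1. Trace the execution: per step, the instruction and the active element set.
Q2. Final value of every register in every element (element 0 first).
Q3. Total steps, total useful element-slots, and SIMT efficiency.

step 0: eval ((c + d) < 6)           {0,1,2,3}
step 1: d <- min((tid + b), (11 - -2)) {0}
step 2: d <- min(max(-9, 7), d)      {1,2,3}
step 3: c <- (d // -2)               {0,1,2,3}
step 4: b <- tid                     {0,1,2,3}

Answer: 5 steps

c: -1,-1,-1,-2
d: 1,1,2,3
b: 0,1,2,3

steps = 5; useful = 16; efficiency = 16/20 = 4/5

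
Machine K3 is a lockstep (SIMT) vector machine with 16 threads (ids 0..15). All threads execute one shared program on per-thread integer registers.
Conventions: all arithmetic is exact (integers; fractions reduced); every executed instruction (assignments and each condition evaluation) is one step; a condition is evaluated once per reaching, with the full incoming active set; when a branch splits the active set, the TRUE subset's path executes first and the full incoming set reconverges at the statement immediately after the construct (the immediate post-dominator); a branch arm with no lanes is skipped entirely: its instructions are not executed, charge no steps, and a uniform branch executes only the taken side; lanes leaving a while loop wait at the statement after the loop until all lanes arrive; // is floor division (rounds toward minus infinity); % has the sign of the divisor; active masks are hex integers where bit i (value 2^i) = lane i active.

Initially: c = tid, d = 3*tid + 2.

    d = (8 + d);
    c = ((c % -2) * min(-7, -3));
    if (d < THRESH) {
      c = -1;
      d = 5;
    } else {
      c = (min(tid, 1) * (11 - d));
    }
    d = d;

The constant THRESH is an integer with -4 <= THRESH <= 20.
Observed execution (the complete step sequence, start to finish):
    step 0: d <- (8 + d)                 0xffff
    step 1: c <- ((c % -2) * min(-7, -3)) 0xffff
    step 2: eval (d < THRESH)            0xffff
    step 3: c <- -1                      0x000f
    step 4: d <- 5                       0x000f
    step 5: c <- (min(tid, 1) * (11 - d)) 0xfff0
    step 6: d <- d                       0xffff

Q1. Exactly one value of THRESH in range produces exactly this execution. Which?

Answer: THRESH = 20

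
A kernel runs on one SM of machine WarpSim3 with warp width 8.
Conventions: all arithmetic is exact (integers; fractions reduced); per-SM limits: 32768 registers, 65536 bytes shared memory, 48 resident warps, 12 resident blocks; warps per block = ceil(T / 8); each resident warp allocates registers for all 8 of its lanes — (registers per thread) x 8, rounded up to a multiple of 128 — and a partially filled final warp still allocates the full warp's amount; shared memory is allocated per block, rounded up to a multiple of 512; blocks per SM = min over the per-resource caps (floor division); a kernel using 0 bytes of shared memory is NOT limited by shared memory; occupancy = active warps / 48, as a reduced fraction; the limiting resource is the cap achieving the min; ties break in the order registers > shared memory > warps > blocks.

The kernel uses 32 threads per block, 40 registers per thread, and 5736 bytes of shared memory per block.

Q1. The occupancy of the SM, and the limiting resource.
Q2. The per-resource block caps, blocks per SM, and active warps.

Answer: occupancy 5/6, limited by shared memory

registers: 21 blocks
shared memory: 10 blocks
warps: 12 blocks
blocks: 12 blocks

Answer: 10 blocks, 40 active warps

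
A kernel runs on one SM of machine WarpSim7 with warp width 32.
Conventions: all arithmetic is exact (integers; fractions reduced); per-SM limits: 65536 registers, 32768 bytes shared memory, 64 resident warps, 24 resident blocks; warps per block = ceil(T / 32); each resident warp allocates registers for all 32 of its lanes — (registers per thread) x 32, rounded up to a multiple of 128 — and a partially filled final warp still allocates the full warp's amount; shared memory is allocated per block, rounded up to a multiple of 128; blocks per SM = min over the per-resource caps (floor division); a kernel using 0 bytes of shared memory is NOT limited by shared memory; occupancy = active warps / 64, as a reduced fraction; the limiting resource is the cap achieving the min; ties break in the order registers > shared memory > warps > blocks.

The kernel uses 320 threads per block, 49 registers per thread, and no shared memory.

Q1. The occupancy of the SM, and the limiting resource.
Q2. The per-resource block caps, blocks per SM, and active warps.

Answer: occupancy 15/32, limited by registers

registers: 3 blocks
shared memory: no limit (kernel uses none)
warps: 6 blocks
blocks: 24 blocks

Answer: 3 blocks, 30 active warps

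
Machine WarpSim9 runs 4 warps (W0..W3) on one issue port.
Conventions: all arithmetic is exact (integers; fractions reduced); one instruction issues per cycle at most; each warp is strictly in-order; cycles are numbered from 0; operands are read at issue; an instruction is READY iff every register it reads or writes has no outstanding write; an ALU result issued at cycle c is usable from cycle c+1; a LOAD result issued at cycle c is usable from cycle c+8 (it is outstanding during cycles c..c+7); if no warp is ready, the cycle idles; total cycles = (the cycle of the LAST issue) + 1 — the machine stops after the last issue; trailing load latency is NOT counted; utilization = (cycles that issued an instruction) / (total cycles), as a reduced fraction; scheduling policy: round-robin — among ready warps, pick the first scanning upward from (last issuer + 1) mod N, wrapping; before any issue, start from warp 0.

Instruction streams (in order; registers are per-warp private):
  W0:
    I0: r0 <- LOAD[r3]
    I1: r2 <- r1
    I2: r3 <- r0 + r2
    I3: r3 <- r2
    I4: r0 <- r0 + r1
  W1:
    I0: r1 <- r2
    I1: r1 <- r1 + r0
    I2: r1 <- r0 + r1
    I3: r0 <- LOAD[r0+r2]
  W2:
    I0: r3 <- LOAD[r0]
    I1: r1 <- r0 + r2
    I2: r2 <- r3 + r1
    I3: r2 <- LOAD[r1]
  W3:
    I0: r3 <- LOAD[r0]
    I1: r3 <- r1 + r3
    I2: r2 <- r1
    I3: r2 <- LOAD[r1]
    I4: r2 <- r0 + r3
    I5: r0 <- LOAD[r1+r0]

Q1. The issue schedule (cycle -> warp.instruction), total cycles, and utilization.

cycle 0: W0.I0
cycle 1: W1.I0
cycle 2: W2.I0
cycle 3: W3.I0
cycle 4: W0.I1
cycle 5: W1.I1
cycle 6: W2.I1
cycle 7: W1.I2
cycle 8: W0.I2
cycle 9: W1.I3
cycle 10: W2.I2
cycle 11: W3.I1
cycle 12: W0.I3
cycle 13: W2.I3
cycle 14: W3.I2
cycle 15: W0.I4
cycle 16: W3.I3
cycle 17: idle
cycle 18: idle
cycle 19: idle
cycle 20: idle
cycle 21: idle
cycle 22: idle
cycle 23: idle
cycle 24: W3.I4
cycle 25: W3.I5

Answer: 26 cycles, utilization 19/26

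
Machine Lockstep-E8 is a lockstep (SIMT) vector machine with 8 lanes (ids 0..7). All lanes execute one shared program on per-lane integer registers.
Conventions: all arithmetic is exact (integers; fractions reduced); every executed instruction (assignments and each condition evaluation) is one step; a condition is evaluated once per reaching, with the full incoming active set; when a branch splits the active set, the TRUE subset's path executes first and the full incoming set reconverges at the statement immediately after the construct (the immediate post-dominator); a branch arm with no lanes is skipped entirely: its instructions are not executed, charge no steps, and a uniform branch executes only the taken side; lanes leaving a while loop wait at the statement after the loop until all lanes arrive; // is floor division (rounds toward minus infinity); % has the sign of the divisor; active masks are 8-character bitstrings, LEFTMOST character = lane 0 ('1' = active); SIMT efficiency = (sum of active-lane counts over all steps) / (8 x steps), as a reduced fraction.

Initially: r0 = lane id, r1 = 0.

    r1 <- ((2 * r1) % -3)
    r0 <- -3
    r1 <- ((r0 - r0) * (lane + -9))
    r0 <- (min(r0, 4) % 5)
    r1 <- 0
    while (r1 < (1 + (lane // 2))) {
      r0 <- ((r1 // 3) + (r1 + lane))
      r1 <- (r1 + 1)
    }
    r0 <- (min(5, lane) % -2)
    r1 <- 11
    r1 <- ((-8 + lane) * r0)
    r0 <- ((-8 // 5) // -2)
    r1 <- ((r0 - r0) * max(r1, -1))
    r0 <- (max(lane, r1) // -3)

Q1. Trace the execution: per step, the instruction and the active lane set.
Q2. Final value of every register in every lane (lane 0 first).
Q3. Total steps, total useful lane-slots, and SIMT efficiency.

step 0: r1 <- ((2 * r1) % -3)        11111111
step 1: r0 <- -3                     11111111
step 2: r1 <- ((r0 - r0) * (lane + -9)) 11111111
step 3: r0 <- (min(r0, 4) % 5)       11111111
step 4: r1 <- 0                      11111111
step 5: eval (r1 < (1 + (lane // 2))) 11111111
step 6: r0 <- ((r1 // 3) + (r1 + lane)) 11111111
step 7: r1 <- (r1 + 1)               11111111
step 8: eval (r1 < (1 + (lane // 2))) 11111111
step 9: r0 <- ((r1 // 3) + (r1 + lane)) 00111111
step 10: r1 <- (r1 + 1)               00111111
step 11: eval (r1 < (1 + (lane // 2))) 00111111
step 12: r0 <- ((r1 // 3) + (r1 + lane)) 00001111
step 13: r1 <- (r1 + 1)               00001111
step 14: eval (r1 < (1 + (lane // 2))) 00001111
step 15: r0 <- ((r1 // 3) + (r1 + lane)) 00000011
step 16: r1 <- (r1 + 1)               00000011
step 17: eval (r1 < (1 + (lane // 2))) 00000011
step 18: r0 <- (min(5, lane) % -2)    11111111
step 19: r1 <- 11                     11111111
step 20: r1 <- ((-8 + lane) * r0)     11111111
step 21: r0 <- ((-8 // 5) // -2)      11111111
step 22: r1 <- ((r0 - r0) * max(r1, -1)) 11111111
step 23: r0 <- (max(lane, r1) // -3)  11111111

Answer: 24 steps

r0: 0,-1,-1,-1,-2,-2,-2,-3
r1: 0,0,0,0,0,0,0,0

steps = 24; useful = 156; efficiency = 156/192 = 13/16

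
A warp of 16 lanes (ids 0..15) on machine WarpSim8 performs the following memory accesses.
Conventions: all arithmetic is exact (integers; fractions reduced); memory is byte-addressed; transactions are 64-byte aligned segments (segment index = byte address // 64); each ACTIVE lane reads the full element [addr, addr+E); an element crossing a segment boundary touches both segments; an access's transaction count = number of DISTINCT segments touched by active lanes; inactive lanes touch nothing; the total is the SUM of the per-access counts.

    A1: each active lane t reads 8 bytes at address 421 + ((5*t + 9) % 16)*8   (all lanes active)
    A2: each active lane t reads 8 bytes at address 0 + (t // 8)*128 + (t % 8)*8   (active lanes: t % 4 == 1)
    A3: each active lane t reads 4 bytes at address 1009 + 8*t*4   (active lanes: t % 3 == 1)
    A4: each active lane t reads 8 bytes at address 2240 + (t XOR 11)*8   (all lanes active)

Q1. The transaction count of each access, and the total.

A1: 3 transactions
A2: 2 transactions
A3: 5 transactions
A4: 2 transactions

Answer: 3,2,5,2; total 12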